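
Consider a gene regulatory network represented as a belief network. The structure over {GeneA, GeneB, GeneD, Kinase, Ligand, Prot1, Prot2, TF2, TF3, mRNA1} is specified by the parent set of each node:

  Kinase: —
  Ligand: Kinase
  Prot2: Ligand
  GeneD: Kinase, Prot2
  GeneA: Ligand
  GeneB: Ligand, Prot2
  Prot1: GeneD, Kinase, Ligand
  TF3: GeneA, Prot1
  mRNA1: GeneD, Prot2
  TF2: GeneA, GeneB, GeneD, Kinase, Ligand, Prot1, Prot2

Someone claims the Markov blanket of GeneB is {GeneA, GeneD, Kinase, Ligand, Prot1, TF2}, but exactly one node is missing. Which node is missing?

Prot2

GeneB's parents: Ligand, Prot2.
GeneB has child TF2.
Co-parents of GeneB (other parents of its children):
  TF2's other parents are GeneA, GeneD, Kinase, Ligand, Prot1, Prot2.
MB(GeneB) = {GeneA, GeneD, Kinase, Ligand, Prot1, Prot2, TF2}.
Comparing with the claimed set, Prot2 is missing.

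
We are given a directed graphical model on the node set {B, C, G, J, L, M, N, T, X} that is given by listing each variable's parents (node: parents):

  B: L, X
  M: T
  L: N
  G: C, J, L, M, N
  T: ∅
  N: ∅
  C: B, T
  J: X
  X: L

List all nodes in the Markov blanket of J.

{C, G, L, M, N, X}

By definition, MB(J) is built from J's parents, J's children, and the co-parents of J.
Parents of J: X.
J has child G.
Other parents of J's children:
  G also has parents C, L, M, N.
Taking the union gives {C, G, L, M, N, X}.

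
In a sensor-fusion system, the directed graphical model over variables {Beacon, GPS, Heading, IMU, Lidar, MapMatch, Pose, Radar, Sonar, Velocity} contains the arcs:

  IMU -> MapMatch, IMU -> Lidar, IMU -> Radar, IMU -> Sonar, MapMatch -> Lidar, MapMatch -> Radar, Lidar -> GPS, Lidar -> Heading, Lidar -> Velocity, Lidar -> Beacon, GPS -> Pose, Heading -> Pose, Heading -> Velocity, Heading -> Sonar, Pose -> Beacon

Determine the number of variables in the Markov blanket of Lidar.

7

Pa(Lidar) = {IMU, MapMatch}.
Lidar has children Beacon, GPS, Heading, Velocity.
Co-parents of Lidar (other parents of its children):
  GPS: no additional parents.
  Heading: no additional parents.
  Velocity also has parent Heading.
  Beacon's other parent is Pose.
MB(Lidar) = {Beacon, GPS, Heading, IMU, MapMatch, Pose, Velocity}, which has 7 nodes.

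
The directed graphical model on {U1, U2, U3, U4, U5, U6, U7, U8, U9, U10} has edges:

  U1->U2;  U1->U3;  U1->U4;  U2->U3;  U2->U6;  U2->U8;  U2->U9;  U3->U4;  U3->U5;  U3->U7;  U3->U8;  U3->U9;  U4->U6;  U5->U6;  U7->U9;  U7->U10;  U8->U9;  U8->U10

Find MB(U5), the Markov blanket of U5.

U5 has child U6.
U5 has parent U3.
For each child, the remaining parents (spouses of U5):
  U6 also has parents U2, U4.
Union: {U3} ∪ {U6} ∪ {U2, U4} = {U2, U3, U4, U6}.

{U2, U3, U4, U6}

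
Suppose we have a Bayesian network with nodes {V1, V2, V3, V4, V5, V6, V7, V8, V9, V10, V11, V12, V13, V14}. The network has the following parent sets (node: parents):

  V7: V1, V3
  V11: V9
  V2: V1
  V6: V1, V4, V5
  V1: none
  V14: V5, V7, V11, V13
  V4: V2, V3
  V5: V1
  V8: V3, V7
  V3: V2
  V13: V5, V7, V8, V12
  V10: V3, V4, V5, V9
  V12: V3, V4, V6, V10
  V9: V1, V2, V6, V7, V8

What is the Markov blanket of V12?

{V3, V4, V5, V6, V7, V8, V10, V13}

Ch(V12) = {V13}.
V12 has parents V3, V4, V6, V10.
Co-parents of V12 (other parents of its children):
  V13: V5, V7, V8
So the Markov blanket of V12 is {V3, V4, V5, V6, V7, V8, V10, V13}.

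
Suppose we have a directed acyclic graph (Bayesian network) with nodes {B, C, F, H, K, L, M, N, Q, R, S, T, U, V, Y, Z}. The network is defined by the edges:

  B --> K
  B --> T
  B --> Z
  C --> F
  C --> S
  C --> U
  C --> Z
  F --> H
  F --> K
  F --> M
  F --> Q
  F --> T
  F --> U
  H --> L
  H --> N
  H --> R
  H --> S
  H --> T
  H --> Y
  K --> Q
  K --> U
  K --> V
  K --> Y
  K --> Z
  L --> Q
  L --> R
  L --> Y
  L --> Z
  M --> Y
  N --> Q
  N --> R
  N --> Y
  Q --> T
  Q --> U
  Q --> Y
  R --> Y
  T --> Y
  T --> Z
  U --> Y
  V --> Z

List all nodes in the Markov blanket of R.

{H, K, L, M, N, Q, T, U, Y}

By definition, MB(R) is built from R's parents, R's children, and the co-parents of R.
Ch(R) = {Y}.
R has parents H, L, N.
Parents of each child, excluding R:
  Y's other parents are H, K, L, M, N, Q, T, U.
Taking the union gives {H, K, L, M, N, Q, T, U, Y}.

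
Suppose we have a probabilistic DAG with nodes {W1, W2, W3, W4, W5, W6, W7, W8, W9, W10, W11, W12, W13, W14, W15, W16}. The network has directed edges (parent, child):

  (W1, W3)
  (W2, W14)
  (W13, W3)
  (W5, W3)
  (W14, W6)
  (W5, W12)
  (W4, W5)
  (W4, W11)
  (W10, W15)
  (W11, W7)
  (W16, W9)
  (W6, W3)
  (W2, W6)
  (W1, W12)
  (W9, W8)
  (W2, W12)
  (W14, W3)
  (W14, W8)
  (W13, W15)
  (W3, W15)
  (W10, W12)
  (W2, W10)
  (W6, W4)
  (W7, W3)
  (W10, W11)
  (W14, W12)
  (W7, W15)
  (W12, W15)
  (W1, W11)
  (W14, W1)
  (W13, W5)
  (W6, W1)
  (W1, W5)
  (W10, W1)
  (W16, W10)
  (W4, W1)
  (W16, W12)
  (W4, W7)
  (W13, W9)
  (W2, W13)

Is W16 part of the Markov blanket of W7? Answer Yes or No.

No

Recall MB(v) = parents ∪ children ∪ spouses, where spouses are the other parents of v's children.
W7 has parents W4, W11.
W7's children: W3, W15.
Parents of each child, excluding W7:
  W3: W1, W5, W6, W13, W14
  W15: W3, W10, W12, W13
MB(W7) = {W1, W3, W4, W5, W6, W10, W11, W12, W13, W14, W15}; W16 is not in this set.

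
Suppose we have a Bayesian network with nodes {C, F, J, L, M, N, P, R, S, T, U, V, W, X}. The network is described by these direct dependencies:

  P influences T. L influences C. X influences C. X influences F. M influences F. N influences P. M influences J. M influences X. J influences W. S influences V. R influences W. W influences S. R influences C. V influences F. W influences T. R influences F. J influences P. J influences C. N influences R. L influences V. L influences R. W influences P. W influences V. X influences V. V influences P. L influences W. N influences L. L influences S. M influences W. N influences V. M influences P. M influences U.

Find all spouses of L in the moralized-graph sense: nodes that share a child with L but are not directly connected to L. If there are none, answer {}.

{J, M, X}

Children of L: C, R, S, V, W.
  R: N
  W: J, M, R
  S: W
  V: N, S, W, X
  C: J, R, X
Excluding nodes already adjacent to L (C, N, R, S, V, W), the co-parent-only contribution is {J, M, X}.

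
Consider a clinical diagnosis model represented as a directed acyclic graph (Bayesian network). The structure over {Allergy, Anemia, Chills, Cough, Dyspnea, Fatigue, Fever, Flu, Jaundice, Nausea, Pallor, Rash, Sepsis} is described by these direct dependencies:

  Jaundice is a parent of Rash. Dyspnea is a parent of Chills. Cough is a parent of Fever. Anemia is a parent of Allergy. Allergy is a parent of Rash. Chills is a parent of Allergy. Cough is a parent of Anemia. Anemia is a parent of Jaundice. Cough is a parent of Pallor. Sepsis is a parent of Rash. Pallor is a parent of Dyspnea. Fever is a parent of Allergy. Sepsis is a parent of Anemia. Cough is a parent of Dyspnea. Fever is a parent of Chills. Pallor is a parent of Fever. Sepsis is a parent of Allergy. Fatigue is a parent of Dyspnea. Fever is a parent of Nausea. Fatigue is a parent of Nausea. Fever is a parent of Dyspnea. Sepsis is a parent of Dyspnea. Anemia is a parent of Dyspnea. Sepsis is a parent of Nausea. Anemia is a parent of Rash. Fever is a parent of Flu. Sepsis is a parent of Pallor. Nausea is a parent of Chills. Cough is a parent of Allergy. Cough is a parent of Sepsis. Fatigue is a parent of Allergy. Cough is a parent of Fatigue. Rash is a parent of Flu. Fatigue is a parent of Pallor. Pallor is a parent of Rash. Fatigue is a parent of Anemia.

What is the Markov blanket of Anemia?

Pa(Anemia) = {Cough, Fatigue, Sepsis}.
Children of Anemia: Allergy, Dyspnea, Jaundice, Rash.
For each child, the remaining parents (spouses of Anemia):
  Jaundice: —
  Dyspnea: Cough, Fatigue, Fever, Pallor, Sepsis
  Allergy: Chills, Cough, Fatigue, Fever, Sepsis
  Rash: Allergy, Jaundice, Pallor, Sepsis
Taking the union gives {Allergy, Chills, Cough, Dyspnea, Fatigue, Fever, Jaundice, Pallor, Rash, Sepsis}.

{Allergy, Chills, Cough, Dyspnea, Fatigue, Fever, Jaundice, Pallor, Rash, Sepsis}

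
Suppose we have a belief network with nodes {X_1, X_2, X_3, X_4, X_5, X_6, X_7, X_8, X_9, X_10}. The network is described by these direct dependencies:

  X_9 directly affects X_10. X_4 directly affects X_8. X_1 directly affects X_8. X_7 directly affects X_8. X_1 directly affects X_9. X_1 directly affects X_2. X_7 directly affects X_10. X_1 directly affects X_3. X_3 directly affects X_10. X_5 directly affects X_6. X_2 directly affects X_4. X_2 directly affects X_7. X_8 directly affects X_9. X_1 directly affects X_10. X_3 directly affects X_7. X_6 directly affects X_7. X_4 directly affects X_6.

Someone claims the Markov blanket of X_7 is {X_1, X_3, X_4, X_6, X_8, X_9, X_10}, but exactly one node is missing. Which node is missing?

X_7's parents: X_2, X_3, X_6.
X_7's children: X_8, X_10.
Other parents of X_7's children:
  X_8: X_1, X_4
  X_10: X_1, X_3, X_9
MB(X_7) = {X_1, X_2, X_3, X_4, X_6, X_8, X_9, X_10}.
Comparing with the claimed set, X_2 is missing.

X_2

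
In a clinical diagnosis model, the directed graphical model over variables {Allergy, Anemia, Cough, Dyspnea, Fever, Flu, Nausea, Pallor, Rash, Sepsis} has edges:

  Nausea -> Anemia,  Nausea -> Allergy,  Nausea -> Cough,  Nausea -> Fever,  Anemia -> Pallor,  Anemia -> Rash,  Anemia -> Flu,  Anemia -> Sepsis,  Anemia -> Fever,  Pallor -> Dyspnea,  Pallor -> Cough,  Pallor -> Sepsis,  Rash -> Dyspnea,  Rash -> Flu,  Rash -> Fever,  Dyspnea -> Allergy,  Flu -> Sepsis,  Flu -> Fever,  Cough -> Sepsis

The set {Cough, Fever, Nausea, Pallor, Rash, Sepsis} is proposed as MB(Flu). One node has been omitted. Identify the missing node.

Flu has parents Anemia, Rash.
Flu has children Fever, Sepsis.
Parents of each child, excluding Flu:
  Sepsis's other parents are Anemia, Cough, Pallor.
  parents(Fever) \ {Flu} = {Anemia, Nausea, Rash}.
MB(Flu) = {Anemia, Cough, Fever, Nausea, Pallor, Rash, Sepsis}.
Comparing with the claimed set, Anemia is missing.

Anemia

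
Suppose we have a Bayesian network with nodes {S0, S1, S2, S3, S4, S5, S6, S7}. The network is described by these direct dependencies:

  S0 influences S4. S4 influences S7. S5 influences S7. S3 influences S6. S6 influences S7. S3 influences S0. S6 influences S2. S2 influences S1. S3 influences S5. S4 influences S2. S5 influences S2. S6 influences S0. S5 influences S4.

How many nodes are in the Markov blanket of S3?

S3 has no parents.
S3 has children S0, S5, S6.
For each child, the remaining parents (spouses of S3):
  S5: —
  S6: —
  S0: S6
MB(S3) = {S0, S5, S6}, which has 3 nodes.

3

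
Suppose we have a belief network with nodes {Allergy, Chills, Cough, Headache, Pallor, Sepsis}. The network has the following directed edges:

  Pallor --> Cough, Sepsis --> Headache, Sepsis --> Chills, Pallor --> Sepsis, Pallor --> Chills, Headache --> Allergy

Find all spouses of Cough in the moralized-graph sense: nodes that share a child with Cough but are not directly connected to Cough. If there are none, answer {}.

{}

Cough has no children, so it has no co-parents. The set is empty.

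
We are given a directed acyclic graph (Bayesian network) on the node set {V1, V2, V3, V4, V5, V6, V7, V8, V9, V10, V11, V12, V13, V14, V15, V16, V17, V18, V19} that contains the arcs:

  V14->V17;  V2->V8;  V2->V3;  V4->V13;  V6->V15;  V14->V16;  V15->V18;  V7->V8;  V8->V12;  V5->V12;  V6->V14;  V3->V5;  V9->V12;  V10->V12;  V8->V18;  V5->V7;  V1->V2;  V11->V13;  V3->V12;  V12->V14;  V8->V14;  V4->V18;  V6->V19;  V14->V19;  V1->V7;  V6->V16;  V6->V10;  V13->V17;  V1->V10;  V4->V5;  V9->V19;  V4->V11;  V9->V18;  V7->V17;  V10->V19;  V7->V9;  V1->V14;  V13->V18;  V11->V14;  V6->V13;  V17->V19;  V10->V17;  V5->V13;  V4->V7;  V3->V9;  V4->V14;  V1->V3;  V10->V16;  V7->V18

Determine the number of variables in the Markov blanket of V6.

14

Pa(V6) = {}.
V6's children: V10, V13, V14, V15, V16, V19.
Other parents of V6's children:
  V10's other parent is V1.
  parents(V13) \ {V6} = {V4, V5, V11}.
  V14 also has parents V1, V4, V8, V11, V12.
  V15: no additional parents.
  V16's other parents are V10, V14.
  parents(V19) \ {V6} = {V9, V10, V14, V17}.
MB(V6) = {V1, V4, V5, V8, V9, V10, V11, V12, V13, V14, V15, V16, V17, V19}, which has 14 nodes.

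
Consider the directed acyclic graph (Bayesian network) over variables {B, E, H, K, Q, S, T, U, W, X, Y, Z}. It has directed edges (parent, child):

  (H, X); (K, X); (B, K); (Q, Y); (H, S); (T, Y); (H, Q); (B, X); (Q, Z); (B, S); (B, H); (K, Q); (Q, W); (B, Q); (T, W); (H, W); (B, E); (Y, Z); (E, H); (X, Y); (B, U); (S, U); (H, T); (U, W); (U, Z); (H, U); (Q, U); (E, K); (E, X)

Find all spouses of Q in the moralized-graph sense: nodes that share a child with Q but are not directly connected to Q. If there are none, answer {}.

Children of Q: U, W, Y, Z.
  U also has parents B, H, S.
  W's other parents are H, T, U.
  Y also has parents T, X.
  Z's other parents are U, Y.
Excluding nodes already adjacent to Q (B, H, K, U, W, Y, Z), the co-parent-only contribution is {S, T, X}.

{S, T, X}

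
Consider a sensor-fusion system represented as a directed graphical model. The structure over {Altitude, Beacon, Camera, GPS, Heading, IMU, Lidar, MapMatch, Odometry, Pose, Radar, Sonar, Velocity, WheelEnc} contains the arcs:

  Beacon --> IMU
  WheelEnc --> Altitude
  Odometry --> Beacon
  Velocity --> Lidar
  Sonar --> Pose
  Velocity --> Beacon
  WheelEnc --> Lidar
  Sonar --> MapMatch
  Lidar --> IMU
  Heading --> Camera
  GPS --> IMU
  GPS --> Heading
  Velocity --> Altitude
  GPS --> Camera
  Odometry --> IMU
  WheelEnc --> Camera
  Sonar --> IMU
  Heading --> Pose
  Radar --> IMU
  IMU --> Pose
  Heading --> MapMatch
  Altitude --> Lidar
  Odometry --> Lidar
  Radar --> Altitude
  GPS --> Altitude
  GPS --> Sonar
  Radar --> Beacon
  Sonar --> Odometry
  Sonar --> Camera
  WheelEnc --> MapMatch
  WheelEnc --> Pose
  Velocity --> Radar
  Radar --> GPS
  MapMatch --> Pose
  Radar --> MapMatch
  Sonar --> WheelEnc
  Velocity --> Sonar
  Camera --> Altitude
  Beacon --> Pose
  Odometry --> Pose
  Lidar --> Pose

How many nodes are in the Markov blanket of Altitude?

7

Recall MB(v) = parents ∪ children ∪ spouses, where spouses are the other parents of v's children.
Children of Altitude: Lidar.
Altitude has parents Camera, GPS, Radar, Velocity, WheelEnc.
Co-parents of Altitude (other parents of its children):
  Lidar's other parents are Odometry, Velocity, WheelEnc.
MB(Altitude) = {Camera, GPS, Lidar, Odometry, Radar, Velocity, WheelEnc}, which has 7 nodes.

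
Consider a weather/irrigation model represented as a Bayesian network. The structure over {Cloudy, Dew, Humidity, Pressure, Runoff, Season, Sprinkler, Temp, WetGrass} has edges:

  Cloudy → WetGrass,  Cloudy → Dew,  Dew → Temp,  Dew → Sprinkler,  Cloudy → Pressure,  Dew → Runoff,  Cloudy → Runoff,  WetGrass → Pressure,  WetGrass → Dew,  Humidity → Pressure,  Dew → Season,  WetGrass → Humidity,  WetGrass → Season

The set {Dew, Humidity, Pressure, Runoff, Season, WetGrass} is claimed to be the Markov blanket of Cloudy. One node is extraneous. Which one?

Season

Cloudy's children: Dew, Pressure, Runoff, WetGrass.
Parents of Cloudy: none.
Co-parents of Cloudy (other parents of its children):
  WetGrass has no other parent.
  Dew also has parent WetGrass.
  Pressure also has parents Humidity, WetGrass.
  Runoff's other parent is Dew.
MB(Cloudy) = {Dew, Humidity, Pressure, Runoff, WetGrass}.
Season is neither a parent, child, nor co-parent of Cloudy, so it does not belong.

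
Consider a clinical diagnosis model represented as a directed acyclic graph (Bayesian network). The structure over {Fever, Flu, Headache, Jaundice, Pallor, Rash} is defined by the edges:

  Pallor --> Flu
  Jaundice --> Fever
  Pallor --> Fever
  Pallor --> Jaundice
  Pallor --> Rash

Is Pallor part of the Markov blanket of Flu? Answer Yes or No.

Pallor is a parent of Flu.
So Pallor ∈ MB(Flu).

Yes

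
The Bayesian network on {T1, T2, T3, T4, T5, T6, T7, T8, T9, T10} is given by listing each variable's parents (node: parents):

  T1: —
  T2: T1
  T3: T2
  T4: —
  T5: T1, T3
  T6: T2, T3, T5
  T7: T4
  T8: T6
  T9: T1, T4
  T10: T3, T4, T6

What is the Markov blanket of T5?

{T1, T2, T3, T6}

By definition, MB(T5) is built from T5's parents, T5's children, and the co-parents of T5.
Parents of T5: T1, T3.
Children of T5: T6.
Parents of each child, excluding T5:
  T6's other parents are T2, T3.
So the Markov blanket of T5 is {T1, T2, T3, T6}.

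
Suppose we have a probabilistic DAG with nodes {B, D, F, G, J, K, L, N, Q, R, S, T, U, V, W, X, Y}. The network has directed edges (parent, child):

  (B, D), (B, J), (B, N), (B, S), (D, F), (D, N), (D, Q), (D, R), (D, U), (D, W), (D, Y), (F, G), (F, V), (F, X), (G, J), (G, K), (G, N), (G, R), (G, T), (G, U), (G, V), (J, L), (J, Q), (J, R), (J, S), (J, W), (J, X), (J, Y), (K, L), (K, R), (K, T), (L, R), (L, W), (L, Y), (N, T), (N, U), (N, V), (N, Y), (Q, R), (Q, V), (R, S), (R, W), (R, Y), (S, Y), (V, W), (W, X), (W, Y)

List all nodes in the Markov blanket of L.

Parents of L: J, K.
Children of L: R, W, Y.
Co-parents of L (other parents of its children):
  R: D, G, J, K, Q
  W: D, J, R, V
  Y: D, J, N, R, S, W
So the Markov blanket of L is {D, G, J, K, N, Q, R, S, V, W, Y}.

{D, G, J, K, N, Q, R, S, V, W, Y}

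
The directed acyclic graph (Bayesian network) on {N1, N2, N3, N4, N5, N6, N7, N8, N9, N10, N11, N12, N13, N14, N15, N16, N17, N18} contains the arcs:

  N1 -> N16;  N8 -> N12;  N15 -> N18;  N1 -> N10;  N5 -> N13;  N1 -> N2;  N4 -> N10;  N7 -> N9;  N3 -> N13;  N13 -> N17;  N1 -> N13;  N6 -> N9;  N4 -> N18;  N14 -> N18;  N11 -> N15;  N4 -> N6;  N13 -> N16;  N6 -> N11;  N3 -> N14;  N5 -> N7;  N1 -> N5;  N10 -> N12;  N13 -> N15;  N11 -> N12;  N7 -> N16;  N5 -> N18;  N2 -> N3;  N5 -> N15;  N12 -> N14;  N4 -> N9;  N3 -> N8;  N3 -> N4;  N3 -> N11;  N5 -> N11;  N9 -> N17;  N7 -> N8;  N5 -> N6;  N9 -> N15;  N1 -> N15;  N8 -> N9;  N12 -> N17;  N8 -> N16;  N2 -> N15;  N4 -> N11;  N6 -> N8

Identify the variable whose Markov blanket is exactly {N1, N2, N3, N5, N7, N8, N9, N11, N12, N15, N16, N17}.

N13

The target node must have every member of {N1, N2, N3, N5, N7, N8, N9, N11, N12, N15, N16, N17} as a parent, child, or co-parent, and no others.
Parents of N13: N1, N3, N5; children: N15, N16, N17; co-parents: N1, N2, N5, N7, N8, N9, N11, N12.
These exactly cover the given set, so the node is N13.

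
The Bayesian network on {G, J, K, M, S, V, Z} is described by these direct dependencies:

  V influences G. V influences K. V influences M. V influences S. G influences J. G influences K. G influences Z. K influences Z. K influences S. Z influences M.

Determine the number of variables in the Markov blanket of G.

4

G's parents: V.
G's children: J, K, Z.
For each child, the remaining parents (spouses of G):
  J has no other parent.
  K's other parent is V.
  parents(Z) \ {G} = {K}.
MB(G) = {J, K, V, Z}, which has 4 nodes.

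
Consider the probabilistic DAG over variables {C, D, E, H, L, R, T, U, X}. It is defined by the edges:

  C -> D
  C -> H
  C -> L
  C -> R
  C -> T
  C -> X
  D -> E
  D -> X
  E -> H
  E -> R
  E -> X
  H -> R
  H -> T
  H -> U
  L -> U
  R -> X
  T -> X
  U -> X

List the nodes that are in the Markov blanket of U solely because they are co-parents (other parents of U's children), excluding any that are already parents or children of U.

{C, D, E, R, T}

Children of U: X.
  X also has parents C, D, E, R, T.
Excluding nodes already adjacent to U (H, L, X), the co-parent-only contribution is {C, D, E, R, T}.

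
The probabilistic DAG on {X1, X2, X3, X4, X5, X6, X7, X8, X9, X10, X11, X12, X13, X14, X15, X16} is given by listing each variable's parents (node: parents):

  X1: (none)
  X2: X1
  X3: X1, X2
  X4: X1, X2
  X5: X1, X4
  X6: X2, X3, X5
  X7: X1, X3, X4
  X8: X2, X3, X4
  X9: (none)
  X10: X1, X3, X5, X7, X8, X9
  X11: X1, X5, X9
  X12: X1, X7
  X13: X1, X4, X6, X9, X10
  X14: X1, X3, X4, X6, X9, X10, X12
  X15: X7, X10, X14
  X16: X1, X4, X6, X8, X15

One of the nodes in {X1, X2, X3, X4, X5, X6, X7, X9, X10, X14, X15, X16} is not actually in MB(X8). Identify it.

A node's Markov blanket = Pa ∪ Ch ∪ (parents of Ch other than the node itself).
Ch(X8) = {X10, X16}.
Parents of X8: X2, X3, X4.
For each child, the remaining parents (spouses of X8):
  parents(X10) \ {X8} = {X1, X3, X5, X7, X9}.
  X16's other parents are X1, X4, X6, X15.
MB(X8) = {X1, X2, X3, X4, X5, X6, X7, X9, X10, X15, X16}.
X14 is neither a parent, child, nor co-parent of X8, so it does not belong.

X14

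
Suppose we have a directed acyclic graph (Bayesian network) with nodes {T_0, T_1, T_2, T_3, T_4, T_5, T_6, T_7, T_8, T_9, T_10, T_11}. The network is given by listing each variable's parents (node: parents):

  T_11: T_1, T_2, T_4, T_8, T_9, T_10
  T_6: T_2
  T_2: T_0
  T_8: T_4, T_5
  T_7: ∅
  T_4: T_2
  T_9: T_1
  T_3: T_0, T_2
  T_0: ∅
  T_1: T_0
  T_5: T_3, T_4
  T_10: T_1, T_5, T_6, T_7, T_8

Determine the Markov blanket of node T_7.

{T_1, T_5, T_6, T_8, T_10}

T_7's parents: none.
Ch(T_7) = {T_10}.
Parents of each child, excluding T_7:
  T_10: T_1, T_5, T_6, T_8
Union: {} ∪ {T_10} ∪ {T_1, T_5, T_6, T_8} = {T_1, T_5, T_6, T_8, T_10}.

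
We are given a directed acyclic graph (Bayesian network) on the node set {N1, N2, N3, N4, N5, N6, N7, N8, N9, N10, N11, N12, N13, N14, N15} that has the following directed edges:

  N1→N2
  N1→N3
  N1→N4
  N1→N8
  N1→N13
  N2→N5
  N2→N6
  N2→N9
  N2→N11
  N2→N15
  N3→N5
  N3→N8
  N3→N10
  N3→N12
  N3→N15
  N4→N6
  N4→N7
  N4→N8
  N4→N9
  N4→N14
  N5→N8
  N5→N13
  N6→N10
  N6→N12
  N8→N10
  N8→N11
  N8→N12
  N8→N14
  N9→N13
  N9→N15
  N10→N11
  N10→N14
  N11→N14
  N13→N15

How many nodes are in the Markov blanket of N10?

By definition, MB(N10) is built from N10's parents, N10's children, and the co-parents of N10.
N10's parents: N3, N6, N8.
Ch(N10) = {N11, N14}.
For each child, the remaining parents (spouses of N10):
  N11 also has parents N2, N8.
  N14's other parents are N4, N8, N11.
MB(N10) = {N2, N3, N4, N6, N8, N11, N14}, which has 7 nodes.

7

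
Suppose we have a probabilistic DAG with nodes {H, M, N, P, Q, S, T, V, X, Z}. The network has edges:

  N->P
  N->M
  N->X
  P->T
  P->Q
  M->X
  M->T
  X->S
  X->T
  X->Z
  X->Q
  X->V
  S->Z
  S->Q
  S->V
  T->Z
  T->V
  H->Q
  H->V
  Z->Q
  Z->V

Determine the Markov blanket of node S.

A node's Markov blanket = Pa ∪ Ch ∪ (parents of Ch other than the node itself).
Parents of S: X.
Children of S: Q, V, Z.
For each child, the remaining parents (spouses of S):
  Z's other parents are T, X.
  Q also has parents H, P, X, Z.
  V's other parents are H, T, X, Z.
Taking the union gives {H, P, Q, T, V, X, Z}.

{H, P, Q, T, V, X, Z}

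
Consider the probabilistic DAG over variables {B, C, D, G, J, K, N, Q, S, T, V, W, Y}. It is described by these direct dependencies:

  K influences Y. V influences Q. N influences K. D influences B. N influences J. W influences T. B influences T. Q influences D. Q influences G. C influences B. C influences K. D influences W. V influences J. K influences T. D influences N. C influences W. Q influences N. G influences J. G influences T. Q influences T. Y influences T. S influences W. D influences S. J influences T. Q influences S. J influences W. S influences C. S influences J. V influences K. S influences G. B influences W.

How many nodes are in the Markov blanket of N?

8

N has parents D, Q.
N's children: J, K.
For each child, the remaining parents (spouses of N):
  K: C, V
  J: G, S, V
MB(N) = {C, D, G, J, K, Q, S, V}, which has 8 nodes.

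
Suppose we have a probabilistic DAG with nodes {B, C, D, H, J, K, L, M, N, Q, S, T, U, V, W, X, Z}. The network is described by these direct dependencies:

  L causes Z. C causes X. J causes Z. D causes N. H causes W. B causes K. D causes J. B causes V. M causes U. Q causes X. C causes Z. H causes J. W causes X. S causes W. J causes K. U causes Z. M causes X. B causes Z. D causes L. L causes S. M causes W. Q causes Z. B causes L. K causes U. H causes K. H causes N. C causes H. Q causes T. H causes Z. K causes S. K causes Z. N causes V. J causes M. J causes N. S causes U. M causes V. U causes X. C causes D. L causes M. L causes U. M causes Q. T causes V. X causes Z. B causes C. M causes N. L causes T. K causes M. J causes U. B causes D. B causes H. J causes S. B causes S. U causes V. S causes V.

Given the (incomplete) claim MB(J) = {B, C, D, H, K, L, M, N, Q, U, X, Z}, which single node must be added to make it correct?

Ch(J) = {K, M, N, S, U, Z}.
J has parents D, H.
Other parents of J's children:
  K's other parents are B, H.
  parents(M) \ {J} = {K, L}.
  N's other parents are D, H, M.
  S also has parents B, K, L.
  parents(U) \ {J} = {K, L, M, S}.
  Z's other parents are B, C, H, K, L, Q, U, X.
MB(J) = {B, C, D, H, K, L, M, N, Q, S, U, X, Z}.
Comparing with the claimed set, S is missing.

S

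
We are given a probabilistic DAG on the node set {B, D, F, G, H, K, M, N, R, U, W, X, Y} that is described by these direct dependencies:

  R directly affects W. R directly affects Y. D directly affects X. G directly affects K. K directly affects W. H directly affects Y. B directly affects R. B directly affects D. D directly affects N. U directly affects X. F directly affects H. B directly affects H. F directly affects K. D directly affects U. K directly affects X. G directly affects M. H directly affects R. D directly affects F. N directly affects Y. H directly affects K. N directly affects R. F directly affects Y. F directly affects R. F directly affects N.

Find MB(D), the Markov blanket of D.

Recall MB(v) = parents ∪ children ∪ spouses, where spouses are the other parents of v's children.
Pa(D) = {B}.
D has children F, N, U, X.
Other parents of D's children:
  F: —
  N: F
  U: —
  X: K, U
MB(D) = {B, F, K, N, U, X}.

{B, F, K, N, U, X}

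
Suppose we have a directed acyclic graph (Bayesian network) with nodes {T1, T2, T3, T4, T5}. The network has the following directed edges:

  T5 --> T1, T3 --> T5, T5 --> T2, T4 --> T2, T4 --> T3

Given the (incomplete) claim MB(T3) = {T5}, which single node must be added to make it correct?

T3 has parent T4.
Children of T3: T5.
Other parents of T3's children:
  T5 has no other parent.
MB(T3) = {T4, T5}.
Comparing with the claimed set, T4 is missing.

T4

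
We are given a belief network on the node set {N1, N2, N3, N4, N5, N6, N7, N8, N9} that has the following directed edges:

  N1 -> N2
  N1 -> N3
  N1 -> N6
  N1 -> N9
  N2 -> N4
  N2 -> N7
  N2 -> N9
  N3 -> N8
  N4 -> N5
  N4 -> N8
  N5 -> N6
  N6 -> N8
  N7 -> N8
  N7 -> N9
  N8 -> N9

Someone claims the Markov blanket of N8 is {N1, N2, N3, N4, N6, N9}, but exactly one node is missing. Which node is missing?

N7

The Markov blanket of a node is its parents, its children, and the other parents of its children.
N8's parents: N3, N4, N6, N7.
N8 has child N9.
Co-parents of N8 (other parents of its children):
  N9's other parents are N1, N2, N7.
MB(N8) = {N1, N2, N3, N4, N6, N7, N9}.
Comparing with the claimed set, N7 is missing.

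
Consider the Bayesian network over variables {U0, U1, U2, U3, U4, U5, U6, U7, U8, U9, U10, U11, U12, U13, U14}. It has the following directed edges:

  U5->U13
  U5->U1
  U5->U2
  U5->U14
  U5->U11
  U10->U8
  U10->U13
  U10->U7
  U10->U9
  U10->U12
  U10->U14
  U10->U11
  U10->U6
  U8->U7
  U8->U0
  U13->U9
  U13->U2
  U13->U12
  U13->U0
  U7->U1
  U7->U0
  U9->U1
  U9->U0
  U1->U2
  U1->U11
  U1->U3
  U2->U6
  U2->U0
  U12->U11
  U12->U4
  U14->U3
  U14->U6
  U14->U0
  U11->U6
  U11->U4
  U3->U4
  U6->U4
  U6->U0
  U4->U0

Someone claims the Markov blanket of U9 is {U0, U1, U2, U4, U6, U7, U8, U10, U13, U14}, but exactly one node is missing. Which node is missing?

The Markov blanket of a node is its parents, its children, and the other parents of its children.
U9 has parents U10, U13.
Ch(U9) = {U0, U1}.
For each child, the remaining parents (spouses of U9):
  U1's other parents are U5, U7.
  U0 also has parents U2, U4, U6, U7, U8, U13, U14.
MB(U9) = {U0, U1, U2, U4, U5, U6, U7, U8, U10, U13, U14}.
Comparing with the claimed set, U5 is missing.

U5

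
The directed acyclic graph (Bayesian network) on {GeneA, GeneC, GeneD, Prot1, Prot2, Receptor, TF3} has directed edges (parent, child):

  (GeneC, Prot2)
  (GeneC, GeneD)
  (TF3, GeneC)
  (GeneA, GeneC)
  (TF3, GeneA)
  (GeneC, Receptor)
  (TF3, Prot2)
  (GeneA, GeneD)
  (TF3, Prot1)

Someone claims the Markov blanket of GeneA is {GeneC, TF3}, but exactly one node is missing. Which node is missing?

GeneD

The Markov blanket of a node is its parents, its children, and the other parents of its children.
Pa(GeneA) = {TF3}.
GeneA's children: GeneC, GeneD.
For each child, the remaining parents (spouses of GeneA):
  GeneC also has parent TF3.
  GeneD's other parent is GeneC.
MB(GeneA) = {GeneC, GeneD, TF3}.
Comparing with the claimed set, GeneD is missing.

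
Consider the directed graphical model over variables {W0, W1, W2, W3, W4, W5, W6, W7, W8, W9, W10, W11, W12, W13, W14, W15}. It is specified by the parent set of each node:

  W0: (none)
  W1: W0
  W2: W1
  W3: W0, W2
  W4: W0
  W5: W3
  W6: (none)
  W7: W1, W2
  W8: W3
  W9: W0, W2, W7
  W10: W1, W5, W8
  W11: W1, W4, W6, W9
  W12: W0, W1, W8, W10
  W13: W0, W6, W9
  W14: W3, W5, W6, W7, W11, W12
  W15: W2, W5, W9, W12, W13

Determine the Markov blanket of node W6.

{W0, W1, W3, W4, W5, W7, W9, W11, W12, W13, W14}

W6's children: W11, W13, W14.
Pa(W6) = {}.
Co-parents of W6 (other parents of its children):
  parents(W11) \ {W6} = {W1, W4, W9}.
  W13's other parents are W0, W9.
  W14's other parents are W3, W5, W7, W11, W12.
MB(W6) = {W0, W1, W3, W4, W5, W7, W9, W11, W12, W13, W14}.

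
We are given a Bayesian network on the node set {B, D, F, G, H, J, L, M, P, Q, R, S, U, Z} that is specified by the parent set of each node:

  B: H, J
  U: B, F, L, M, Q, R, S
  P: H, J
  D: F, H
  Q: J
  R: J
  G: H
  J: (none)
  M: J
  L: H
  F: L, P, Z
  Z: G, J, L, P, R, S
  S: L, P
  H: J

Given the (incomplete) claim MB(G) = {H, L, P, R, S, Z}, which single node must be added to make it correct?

J

A node's Markov blanket = Pa ∪ Ch ∪ (parents of Ch other than the node itself).
G has parent H.
Children of G: Z.
Other parents of G's children:
  Z also has parents J, L, P, R, S.
MB(G) = {H, J, L, P, R, S, Z}.
Comparing with the claimed set, J is missing.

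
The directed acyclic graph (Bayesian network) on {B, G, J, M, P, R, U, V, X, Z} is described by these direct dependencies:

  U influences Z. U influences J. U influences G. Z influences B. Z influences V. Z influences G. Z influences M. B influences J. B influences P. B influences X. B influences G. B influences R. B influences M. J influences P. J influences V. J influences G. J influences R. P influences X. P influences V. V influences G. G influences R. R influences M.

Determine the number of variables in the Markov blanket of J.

J has parents B, U.
Children of J: G, P, R, V.
Other parents of J's children:
  parents(P) \ {J} = {B}.
  V's other parents are P, Z.
  parents(G) \ {J} = {B, U, V, Z}.
  R also has parents B, G.
MB(J) = {B, G, P, R, U, V, Z}, which has 7 nodes.

7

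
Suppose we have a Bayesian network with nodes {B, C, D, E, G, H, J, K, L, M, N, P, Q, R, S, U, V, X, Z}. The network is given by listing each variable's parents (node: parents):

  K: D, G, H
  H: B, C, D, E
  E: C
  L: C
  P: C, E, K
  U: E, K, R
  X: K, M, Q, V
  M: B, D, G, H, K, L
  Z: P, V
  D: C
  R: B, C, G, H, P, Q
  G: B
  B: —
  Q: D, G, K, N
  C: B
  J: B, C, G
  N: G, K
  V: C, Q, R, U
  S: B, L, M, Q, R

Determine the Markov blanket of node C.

Recall MB(v) = parents ∪ children ∪ spouses, where spouses are the other parents of v's children.
Parents of C: B.
Ch(C) = {D, E, H, J, L, P, R, V}.
Co-parents of C (other parents of its children):
  D: —
  E: —
  H: B, D, E
  J: B, G
  L: —
  P: E, K
  R: B, G, H, P, Q
  V: Q, R, U
MB(C) = {B, D, E, G, H, J, K, L, P, Q, R, U, V}.

{B, D, E, G, H, J, K, L, P, Q, R, U, V}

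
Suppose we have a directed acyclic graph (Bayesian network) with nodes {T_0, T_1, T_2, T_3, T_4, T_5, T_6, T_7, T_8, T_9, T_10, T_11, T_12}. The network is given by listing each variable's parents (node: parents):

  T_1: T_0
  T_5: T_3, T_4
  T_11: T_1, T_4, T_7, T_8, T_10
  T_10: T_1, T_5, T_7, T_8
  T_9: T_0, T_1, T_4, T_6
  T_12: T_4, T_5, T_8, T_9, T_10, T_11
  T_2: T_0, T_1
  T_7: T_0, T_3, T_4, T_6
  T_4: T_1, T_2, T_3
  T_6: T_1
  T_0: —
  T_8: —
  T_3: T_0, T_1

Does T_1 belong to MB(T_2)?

Yes

T_1 is a parent of T_2.
So T_1 ∈ MB(T_2).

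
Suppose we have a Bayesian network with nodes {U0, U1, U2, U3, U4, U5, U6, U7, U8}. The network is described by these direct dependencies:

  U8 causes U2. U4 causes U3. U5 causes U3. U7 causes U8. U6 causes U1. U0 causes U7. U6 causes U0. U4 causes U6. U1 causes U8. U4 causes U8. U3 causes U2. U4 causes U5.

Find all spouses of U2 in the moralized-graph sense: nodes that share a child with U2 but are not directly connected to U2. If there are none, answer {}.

U2 has no children, so it has no co-parents. The set is empty.

{}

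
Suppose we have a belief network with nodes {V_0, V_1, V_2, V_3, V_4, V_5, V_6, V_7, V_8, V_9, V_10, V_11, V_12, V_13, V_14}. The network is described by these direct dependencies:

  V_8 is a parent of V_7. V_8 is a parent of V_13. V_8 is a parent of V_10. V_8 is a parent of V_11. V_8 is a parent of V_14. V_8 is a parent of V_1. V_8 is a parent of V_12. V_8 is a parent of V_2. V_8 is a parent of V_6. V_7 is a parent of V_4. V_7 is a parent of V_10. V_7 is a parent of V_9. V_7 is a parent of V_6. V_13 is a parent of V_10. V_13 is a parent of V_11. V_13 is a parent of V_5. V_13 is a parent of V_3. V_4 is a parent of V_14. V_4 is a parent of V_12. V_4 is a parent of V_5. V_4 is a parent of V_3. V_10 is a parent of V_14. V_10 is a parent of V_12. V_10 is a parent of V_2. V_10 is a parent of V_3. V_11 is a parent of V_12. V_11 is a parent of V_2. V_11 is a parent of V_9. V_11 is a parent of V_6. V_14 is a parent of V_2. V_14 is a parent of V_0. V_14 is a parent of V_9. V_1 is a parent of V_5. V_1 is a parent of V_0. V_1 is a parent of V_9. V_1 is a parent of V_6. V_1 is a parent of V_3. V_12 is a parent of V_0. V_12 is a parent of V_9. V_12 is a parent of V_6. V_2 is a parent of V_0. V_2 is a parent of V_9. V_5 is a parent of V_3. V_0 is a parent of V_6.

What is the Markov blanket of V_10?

{V_1, V_2, V_3, V_4, V_5, V_7, V_8, V_11, V_12, V_13, V_14}

V_10's parents: V_7, V_8, V_13.
V_10 has children V_2, V_3, V_12, V_14.
Co-parents of V_10 (other parents of its children):
  V_14's other parents are V_4, V_8.
  V_12's other parents are V_4, V_8, V_11.
  parents(V_2) \ {V_10} = {V_8, V_11, V_14}.
  V_3 also has parents V_1, V_4, V_5, V_13.
Union: {V_7, V_8, V_13} ∪ {V_2, V_3, V_12, V_14} ∪ {V_1, V_4, V_5, V_8, V_11, V_13, V_14} = {V_1, V_2, V_3, V_4, V_5, V_7, V_8, V_11, V_12, V_13, V_14}.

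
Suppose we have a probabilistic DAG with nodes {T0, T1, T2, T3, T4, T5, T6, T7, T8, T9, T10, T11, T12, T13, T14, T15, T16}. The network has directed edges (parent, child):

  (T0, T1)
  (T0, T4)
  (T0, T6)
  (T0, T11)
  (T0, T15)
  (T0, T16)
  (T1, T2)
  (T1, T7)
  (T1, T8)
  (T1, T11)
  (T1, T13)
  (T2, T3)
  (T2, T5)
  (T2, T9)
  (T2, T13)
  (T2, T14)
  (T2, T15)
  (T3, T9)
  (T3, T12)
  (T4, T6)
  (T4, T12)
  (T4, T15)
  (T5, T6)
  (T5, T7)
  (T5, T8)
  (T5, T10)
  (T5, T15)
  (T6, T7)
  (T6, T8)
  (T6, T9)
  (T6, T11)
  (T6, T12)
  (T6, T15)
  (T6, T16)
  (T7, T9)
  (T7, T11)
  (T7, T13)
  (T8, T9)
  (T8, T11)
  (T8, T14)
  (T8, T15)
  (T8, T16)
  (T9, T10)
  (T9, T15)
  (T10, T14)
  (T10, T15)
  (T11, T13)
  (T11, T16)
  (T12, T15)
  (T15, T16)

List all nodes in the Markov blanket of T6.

{T0, T1, T2, T3, T4, T5, T7, T8, T9, T10, T11, T12, T15, T16}

Recall MB(v) = parents ∪ children ∪ spouses, where spouses are the other parents of v's children.
Pa(T6) = {T0, T4, T5}.
Children of T6: T7, T8, T9, T11, T12, T15, T16.
For each child, the remaining parents (spouses of T6):
  parents(T7) \ {T6} = {T1, T5}.
  T8 also has parents T1, T5.
  T9's other parents are T2, T3, T7, T8.
  T11's other parents are T0, T1, T7, T8.
  parents(T12) \ {T6} = {T3, T4}.
  T15's other parents are T0, T2, T4, T5, T8, T9, T10, T12.
  parents(T16) \ {T6} = {T0, T8, T11, T15}.
So the Markov blanket of T6 is {T0, T1, T2, T3, T4, T5, T7, T8, T9, T10, T11, T12, T15, T16}.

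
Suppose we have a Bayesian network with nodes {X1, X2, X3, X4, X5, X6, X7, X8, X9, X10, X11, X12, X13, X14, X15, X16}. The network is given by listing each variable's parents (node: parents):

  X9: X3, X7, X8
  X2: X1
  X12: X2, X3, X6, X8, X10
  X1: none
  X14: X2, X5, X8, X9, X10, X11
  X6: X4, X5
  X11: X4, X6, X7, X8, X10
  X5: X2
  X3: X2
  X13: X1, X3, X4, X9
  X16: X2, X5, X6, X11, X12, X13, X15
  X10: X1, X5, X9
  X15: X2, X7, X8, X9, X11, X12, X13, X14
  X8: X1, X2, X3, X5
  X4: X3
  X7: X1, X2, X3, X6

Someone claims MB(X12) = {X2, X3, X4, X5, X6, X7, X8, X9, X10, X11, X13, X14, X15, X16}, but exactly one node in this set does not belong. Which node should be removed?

X4

A node's Markov blanket = Pa ∪ Ch ∪ (parents of Ch other than the node itself).
Parents of X12: X2, X3, X6, X8, X10.
Ch(X12) = {X15, X16}.
For each child, the remaining parents (spouses of X12):
  X15: X2, X7, X8, X9, X11, X13, X14
  X16: X2, X5, X6, X11, X13, X15
MB(X12) = {X2, X3, X5, X6, X7, X8, X9, X10, X11, X13, X14, X15, X16}.
X4 is neither a parent, child, nor co-parent of X12, so it does not belong.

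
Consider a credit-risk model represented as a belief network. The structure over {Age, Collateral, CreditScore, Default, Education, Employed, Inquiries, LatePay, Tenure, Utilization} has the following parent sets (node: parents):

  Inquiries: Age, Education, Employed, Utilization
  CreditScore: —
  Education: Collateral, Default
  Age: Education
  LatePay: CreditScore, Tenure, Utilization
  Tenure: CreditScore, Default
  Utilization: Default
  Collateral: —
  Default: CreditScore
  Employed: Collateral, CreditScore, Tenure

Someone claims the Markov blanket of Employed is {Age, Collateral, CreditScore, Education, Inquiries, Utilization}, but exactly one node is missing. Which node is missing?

Tenure

Employed's parents: Collateral, CreditScore, Tenure.
Children of Employed: Inquiries.
For each child, the remaining parents (spouses of Employed):
  Inquiries's other parents are Age, Education, Utilization.
MB(Employed) = {Age, Collateral, CreditScore, Education, Inquiries, Tenure, Utilization}.
Comparing with the claimed set, Tenure is missing.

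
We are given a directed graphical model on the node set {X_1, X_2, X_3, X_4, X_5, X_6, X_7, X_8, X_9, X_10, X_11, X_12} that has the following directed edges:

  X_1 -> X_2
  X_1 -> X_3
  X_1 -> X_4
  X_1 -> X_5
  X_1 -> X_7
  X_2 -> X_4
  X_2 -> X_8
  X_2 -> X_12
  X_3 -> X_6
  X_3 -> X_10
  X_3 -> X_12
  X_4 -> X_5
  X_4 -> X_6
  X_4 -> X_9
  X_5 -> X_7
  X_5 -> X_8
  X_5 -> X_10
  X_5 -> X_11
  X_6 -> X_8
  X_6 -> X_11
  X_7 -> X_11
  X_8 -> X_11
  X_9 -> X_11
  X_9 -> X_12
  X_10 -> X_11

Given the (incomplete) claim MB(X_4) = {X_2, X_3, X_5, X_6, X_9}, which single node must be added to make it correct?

X_1

X_4's children: X_5, X_6, X_9.
Parents of X_4: X_1, X_2.
For each child, the remaining parents (spouses of X_4):
  X_5: X_1
  X_6: X_3
  X_9: —
MB(X_4) = {X_1, X_2, X_3, X_5, X_6, X_9}.
Comparing with the claimed set, X_1 is missing.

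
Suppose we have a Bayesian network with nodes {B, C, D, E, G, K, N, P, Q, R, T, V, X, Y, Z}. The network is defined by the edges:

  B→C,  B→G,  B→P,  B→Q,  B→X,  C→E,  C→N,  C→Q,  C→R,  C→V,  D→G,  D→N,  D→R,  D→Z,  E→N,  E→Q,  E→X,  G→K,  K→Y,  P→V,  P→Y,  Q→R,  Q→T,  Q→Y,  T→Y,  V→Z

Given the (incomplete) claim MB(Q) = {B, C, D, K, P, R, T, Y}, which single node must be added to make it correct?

E

The Markov blanket of a node is its parents, its children, and the other parents of its children.
Parents of Q: B, C, E.
Ch(Q) = {R, T, Y}.
Other parents of Q's children:
  parents(R) \ {Q} = {C, D}.
  T has no other parent.
  parents(Y) \ {Q} = {K, P, T}.
MB(Q) = {B, C, D, E, K, P, R, T, Y}.
Comparing with the claimed set, E is missing.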